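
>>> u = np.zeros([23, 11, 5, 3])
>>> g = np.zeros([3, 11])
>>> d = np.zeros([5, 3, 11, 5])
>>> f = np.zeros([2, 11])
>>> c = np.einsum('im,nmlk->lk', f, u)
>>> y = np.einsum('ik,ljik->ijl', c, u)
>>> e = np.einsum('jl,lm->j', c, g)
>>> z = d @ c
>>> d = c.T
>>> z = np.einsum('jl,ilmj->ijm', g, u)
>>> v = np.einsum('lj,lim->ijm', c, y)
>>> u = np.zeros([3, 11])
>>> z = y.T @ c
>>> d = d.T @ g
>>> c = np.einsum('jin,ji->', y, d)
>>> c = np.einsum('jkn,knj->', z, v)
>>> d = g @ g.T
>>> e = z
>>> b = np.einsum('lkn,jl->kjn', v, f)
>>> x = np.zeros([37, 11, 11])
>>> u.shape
(3, 11)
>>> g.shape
(3, 11)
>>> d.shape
(3, 3)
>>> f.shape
(2, 11)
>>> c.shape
()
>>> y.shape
(5, 11, 23)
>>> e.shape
(23, 11, 3)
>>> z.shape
(23, 11, 3)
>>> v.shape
(11, 3, 23)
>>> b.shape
(3, 2, 23)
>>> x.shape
(37, 11, 11)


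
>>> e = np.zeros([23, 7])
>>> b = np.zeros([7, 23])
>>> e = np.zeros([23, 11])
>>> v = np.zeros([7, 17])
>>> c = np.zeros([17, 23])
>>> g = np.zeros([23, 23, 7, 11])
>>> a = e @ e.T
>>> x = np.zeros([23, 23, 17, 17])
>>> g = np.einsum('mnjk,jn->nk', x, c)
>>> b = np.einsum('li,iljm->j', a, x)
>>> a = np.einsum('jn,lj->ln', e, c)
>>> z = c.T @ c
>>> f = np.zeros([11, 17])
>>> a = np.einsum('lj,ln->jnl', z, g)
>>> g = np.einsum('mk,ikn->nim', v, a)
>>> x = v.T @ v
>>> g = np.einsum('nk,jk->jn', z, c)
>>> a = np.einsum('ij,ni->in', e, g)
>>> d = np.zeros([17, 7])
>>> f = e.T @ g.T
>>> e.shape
(23, 11)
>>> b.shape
(17,)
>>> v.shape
(7, 17)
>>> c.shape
(17, 23)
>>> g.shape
(17, 23)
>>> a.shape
(23, 17)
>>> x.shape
(17, 17)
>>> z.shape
(23, 23)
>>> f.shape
(11, 17)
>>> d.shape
(17, 7)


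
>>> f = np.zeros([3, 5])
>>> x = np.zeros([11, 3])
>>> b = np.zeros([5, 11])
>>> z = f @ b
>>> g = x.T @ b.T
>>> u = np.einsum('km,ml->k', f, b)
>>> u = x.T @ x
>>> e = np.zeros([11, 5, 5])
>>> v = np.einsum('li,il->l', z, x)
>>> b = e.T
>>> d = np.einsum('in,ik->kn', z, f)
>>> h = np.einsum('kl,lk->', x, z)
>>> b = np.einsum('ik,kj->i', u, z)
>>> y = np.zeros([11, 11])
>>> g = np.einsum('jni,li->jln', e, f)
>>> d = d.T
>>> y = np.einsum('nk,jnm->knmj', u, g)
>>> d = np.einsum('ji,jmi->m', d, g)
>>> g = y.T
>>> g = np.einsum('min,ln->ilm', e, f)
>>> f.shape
(3, 5)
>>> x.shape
(11, 3)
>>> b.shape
(3,)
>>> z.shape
(3, 11)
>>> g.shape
(5, 3, 11)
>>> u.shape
(3, 3)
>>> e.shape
(11, 5, 5)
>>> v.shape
(3,)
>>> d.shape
(3,)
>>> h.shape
()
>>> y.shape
(3, 3, 5, 11)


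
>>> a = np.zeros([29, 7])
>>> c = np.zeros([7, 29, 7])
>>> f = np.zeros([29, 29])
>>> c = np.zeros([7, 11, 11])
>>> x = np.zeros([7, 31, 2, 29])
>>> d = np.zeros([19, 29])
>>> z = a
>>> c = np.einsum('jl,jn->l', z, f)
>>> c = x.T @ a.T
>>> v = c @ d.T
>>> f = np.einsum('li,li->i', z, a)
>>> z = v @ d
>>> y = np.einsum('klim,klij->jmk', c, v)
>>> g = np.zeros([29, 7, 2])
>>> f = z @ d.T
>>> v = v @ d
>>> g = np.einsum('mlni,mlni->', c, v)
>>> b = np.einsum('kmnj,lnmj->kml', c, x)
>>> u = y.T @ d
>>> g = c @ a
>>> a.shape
(29, 7)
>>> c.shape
(29, 2, 31, 29)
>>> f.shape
(29, 2, 31, 19)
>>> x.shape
(7, 31, 2, 29)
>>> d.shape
(19, 29)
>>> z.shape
(29, 2, 31, 29)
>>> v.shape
(29, 2, 31, 29)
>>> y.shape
(19, 29, 29)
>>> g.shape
(29, 2, 31, 7)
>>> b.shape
(29, 2, 7)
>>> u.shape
(29, 29, 29)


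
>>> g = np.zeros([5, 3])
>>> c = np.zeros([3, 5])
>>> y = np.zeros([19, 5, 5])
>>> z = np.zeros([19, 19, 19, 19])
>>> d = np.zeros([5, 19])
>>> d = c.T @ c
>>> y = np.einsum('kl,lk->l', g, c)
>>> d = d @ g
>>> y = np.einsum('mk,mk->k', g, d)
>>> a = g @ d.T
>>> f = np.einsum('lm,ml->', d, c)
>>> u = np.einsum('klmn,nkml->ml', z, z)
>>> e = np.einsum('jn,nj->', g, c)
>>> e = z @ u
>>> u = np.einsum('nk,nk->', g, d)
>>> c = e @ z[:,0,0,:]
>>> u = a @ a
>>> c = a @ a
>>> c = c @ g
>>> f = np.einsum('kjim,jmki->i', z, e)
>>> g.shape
(5, 3)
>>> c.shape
(5, 3)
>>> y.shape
(3,)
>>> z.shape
(19, 19, 19, 19)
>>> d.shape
(5, 3)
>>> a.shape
(5, 5)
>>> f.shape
(19,)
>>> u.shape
(5, 5)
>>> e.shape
(19, 19, 19, 19)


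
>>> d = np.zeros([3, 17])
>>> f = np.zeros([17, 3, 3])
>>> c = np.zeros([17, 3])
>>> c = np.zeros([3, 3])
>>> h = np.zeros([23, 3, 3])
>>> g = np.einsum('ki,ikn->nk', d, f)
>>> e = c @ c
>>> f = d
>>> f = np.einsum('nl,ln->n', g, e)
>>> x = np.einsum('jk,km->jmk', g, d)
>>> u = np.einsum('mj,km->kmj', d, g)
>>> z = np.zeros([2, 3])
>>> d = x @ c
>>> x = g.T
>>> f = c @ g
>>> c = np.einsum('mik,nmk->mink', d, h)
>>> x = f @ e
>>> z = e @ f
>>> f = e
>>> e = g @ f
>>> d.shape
(3, 17, 3)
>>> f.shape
(3, 3)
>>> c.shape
(3, 17, 23, 3)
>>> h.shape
(23, 3, 3)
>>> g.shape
(3, 3)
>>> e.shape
(3, 3)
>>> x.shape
(3, 3)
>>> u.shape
(3, 3, 17)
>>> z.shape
(3, 3)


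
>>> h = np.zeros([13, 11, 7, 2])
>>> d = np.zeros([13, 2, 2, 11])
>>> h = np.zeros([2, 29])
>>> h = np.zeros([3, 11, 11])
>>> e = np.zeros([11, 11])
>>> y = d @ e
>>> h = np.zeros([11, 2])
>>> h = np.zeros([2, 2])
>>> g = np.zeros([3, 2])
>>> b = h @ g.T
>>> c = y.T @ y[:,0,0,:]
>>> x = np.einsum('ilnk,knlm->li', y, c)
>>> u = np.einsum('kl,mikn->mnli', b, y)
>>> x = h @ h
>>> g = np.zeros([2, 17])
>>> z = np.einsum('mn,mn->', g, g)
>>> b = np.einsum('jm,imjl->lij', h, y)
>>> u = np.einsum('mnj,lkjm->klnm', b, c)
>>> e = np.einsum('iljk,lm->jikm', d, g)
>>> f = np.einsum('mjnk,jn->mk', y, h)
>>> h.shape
(2, 2)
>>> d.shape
(13, 2, 2, 11)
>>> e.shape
(2, 13, 11, 17)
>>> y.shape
(13, 2, 2, 11)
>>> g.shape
(2, 17)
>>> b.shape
(11, 13, 2)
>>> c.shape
(11, 2, 2, 11)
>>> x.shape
(2, 2)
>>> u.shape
(2, 11, 13, 11)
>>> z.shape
()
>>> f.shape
(13, 11)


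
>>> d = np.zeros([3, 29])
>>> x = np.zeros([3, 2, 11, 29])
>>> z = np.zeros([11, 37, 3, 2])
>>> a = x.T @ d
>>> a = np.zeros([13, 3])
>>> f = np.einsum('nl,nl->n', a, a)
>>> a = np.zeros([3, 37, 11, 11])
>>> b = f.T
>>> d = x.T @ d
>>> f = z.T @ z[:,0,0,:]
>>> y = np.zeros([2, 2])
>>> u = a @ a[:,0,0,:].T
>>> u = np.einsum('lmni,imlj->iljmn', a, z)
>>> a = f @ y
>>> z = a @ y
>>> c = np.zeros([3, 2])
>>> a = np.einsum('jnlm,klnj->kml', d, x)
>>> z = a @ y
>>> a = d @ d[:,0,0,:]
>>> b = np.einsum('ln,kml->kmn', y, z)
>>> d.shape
(29, 11, 2, 29)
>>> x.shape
(3, 2, 11, 29)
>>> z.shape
(3, 29, 2)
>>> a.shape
(29, 11, 2, 29)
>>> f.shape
(2, 3, 37, 2)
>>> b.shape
(3, 29, 2)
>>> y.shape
(2, 2)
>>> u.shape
(11, 3, 2, 37, 11)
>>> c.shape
(3, 2)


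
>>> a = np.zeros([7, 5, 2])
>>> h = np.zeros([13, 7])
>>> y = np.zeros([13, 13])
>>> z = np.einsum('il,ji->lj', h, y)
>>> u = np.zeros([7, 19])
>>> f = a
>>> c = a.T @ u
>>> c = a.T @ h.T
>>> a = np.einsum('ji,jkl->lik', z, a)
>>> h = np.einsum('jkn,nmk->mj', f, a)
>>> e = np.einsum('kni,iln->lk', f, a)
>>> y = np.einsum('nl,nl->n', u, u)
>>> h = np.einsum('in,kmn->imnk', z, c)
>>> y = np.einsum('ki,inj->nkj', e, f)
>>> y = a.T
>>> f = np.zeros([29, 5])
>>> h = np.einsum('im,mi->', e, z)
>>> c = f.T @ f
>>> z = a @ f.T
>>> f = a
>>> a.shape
(2, 13, 5)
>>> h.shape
()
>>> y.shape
(5, 13, 2)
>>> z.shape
(2, 13, 29)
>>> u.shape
(7, 19)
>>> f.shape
(2, 13, 5)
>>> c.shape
(5, 5)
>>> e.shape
(13, 7)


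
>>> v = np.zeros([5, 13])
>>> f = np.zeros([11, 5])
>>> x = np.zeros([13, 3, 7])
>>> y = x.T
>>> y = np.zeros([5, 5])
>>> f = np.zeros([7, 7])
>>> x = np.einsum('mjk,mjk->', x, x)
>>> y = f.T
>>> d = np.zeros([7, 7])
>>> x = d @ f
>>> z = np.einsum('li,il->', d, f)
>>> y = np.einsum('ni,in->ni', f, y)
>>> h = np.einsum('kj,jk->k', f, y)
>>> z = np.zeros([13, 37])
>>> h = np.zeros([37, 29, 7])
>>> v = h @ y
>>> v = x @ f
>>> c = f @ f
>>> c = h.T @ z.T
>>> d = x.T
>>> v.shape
(7, 7)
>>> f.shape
(7, 7)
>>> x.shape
(7, 7)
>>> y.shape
(7, 7)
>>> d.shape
(7, 7)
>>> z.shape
(13, 37)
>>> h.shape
(37, 29, 7)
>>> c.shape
(7, 29, 13)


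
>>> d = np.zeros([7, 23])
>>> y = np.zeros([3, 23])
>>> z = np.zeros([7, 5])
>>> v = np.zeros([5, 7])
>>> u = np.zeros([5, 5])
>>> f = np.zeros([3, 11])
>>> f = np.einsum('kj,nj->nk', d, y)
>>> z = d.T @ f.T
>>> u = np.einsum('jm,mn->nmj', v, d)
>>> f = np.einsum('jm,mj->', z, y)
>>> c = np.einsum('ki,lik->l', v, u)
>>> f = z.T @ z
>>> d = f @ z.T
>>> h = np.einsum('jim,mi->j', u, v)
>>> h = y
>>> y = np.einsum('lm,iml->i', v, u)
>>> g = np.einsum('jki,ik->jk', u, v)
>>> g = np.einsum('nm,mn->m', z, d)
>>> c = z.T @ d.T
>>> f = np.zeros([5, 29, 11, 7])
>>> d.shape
(3, 23)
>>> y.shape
(23,)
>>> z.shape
(23, 3)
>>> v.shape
(5, 7)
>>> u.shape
(23, 7, 5)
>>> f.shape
(5, 29, 11, 7)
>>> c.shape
(3, 3)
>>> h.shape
(3, 23)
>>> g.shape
(3,)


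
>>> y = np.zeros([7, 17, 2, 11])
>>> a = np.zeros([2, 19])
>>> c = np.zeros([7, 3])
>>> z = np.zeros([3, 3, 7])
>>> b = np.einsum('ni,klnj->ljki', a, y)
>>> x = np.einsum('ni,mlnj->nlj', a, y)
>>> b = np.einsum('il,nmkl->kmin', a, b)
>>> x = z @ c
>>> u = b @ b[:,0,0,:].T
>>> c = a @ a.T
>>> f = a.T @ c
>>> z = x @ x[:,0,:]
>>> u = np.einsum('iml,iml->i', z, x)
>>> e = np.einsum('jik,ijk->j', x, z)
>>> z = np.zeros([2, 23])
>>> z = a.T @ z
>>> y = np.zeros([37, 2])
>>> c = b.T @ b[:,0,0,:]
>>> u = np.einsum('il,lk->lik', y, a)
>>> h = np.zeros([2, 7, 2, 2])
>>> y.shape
(37, 2)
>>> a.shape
(2, 19)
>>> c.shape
(17, 2, 11, 17)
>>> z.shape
(19, 23)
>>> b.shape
(7, 11, 2, 17)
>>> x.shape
(3, 3, 3)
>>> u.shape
(2, 37, 19)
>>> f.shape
(19, 2)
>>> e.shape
(3,)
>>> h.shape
(2, 7, 2, 2)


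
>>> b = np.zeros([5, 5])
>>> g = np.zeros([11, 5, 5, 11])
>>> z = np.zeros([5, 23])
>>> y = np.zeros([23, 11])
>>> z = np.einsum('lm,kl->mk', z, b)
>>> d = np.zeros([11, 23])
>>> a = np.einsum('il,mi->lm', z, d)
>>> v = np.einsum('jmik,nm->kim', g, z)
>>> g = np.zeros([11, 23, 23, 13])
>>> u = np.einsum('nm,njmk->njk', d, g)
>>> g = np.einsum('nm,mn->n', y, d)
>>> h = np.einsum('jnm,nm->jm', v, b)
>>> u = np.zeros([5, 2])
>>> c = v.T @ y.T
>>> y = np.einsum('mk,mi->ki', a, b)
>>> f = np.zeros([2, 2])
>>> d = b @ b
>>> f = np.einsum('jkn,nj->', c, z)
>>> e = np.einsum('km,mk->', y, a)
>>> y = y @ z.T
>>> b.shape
(5, 5)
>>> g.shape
(23,)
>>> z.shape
(23, 5)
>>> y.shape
(11, 23)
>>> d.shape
(5, 5)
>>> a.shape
(5, 11)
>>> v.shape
(11, 5, 5)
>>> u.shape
(5, 2)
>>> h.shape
(11, 5)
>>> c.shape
(5, 5, 23)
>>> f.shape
()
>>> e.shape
()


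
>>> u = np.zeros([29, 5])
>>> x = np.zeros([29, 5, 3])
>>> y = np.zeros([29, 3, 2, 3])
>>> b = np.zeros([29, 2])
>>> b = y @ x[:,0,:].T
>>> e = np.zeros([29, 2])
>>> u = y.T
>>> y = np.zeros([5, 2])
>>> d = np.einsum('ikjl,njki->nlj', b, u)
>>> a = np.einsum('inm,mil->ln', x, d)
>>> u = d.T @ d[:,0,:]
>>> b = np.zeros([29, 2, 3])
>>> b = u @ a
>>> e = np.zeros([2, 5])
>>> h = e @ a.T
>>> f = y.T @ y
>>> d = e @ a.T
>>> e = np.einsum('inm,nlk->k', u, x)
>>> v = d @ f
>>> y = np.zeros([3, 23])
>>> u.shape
(2, 29, 2)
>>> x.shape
(29, 5, 3)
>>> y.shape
(3, 23)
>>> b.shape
(2, 29, 5)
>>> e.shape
(3,)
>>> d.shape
(2, 2)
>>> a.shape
(2, 5)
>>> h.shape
(2, 2)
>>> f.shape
(2, 2)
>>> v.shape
(2, 2)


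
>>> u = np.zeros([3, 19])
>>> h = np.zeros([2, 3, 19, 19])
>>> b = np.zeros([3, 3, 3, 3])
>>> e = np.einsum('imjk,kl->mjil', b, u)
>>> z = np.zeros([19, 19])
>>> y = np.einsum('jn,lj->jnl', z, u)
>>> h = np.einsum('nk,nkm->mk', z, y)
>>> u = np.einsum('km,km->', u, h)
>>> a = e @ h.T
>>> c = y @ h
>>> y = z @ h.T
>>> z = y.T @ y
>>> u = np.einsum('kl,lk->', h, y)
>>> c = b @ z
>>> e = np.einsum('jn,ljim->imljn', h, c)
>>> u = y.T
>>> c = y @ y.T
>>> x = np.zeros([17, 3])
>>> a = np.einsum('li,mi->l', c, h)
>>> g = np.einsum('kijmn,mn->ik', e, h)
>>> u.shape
(3, 19)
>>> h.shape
(3, 19)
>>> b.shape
(3, 3, 3, 3)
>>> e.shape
(3, 3, 3, 3, 19)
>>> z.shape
(3, 3)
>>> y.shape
(19, 3)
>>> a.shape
(19,)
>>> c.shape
(19, 19)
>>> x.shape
(17, 3)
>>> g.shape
(3, 3)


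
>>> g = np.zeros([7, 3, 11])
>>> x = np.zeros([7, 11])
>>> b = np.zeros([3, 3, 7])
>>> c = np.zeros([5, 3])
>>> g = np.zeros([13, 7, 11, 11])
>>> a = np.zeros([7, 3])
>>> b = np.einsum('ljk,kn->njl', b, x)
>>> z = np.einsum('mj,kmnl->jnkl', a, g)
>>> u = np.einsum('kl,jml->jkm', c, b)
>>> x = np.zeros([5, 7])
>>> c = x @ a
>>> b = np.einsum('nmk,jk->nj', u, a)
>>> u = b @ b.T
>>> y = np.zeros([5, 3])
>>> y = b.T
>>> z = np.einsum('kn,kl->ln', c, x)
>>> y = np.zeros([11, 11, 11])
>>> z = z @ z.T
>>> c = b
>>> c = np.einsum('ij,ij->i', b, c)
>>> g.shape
(13, 7, 11, 11)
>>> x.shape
(5, 7)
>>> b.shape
(11, 7)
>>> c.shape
(11,)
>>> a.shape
(7, 3)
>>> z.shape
(7, 7)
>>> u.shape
(11, 11)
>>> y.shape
(11, 11, 11)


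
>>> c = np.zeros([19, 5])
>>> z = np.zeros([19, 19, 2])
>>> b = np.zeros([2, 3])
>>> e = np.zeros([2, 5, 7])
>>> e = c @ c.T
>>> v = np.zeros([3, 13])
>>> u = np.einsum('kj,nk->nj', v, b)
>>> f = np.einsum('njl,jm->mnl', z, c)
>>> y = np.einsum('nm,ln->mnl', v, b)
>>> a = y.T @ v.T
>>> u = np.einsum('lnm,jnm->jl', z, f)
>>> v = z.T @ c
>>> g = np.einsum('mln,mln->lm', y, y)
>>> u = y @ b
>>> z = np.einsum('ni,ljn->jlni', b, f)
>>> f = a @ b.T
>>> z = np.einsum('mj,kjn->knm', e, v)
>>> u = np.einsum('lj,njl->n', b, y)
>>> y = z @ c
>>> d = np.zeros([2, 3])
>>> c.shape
(19, 5)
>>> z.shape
(2, 5, 19)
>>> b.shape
(2, 3)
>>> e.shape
(19, 19)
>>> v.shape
(2, 19, 5)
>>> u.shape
(13,)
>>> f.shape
(2, 3, 2)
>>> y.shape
(2, 5, 5)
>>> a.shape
(2, 3, 3)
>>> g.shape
(3, 13)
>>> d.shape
(2, 3)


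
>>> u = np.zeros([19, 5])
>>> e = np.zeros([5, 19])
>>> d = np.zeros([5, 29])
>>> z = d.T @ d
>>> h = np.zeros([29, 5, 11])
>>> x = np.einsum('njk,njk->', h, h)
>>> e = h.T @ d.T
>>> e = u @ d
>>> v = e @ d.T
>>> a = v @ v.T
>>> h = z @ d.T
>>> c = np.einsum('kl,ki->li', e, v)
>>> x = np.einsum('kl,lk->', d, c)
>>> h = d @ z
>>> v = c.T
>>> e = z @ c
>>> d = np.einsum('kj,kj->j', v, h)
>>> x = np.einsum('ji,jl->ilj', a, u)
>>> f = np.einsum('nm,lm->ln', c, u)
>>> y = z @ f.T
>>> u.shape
(19, 5)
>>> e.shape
(29, 5)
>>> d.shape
(29,)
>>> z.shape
(29, 29)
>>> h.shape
(5, 29)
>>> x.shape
(19, 5, 19)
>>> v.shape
(5, 29)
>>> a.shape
(19, 19)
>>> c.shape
(29, 5)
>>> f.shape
(19, 29)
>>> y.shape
(29, 19)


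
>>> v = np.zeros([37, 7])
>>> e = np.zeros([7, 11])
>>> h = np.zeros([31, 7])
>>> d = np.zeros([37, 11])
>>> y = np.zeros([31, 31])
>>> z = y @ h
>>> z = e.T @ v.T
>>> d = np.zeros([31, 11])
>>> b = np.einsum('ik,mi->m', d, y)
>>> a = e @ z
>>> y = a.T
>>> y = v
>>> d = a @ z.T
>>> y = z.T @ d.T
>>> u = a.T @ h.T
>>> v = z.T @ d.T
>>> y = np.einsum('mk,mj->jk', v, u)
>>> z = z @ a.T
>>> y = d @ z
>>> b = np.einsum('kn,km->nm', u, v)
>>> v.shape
(37, 7)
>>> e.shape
(7, 11)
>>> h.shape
(31, 7)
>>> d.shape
(7, 11)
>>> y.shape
(7, 7)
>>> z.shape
(11, 7)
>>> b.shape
(31, 7)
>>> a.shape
(7, 37)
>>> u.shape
(37, 31)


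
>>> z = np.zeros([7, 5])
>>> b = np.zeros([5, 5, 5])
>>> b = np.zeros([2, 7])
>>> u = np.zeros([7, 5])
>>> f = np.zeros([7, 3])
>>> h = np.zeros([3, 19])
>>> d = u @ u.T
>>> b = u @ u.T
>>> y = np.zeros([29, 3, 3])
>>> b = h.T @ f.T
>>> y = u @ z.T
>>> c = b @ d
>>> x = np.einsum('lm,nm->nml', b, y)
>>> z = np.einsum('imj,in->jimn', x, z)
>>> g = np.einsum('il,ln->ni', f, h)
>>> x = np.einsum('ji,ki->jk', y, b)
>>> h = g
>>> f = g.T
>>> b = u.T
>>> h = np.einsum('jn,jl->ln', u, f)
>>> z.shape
(19, 7, 7, 5)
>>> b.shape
(5, 7)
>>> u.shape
(7, 5)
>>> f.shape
(7, 19)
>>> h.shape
(19, 5)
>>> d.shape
(7, 7)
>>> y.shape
(7, 7)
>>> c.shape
(19, 7)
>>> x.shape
(7, 19)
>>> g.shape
(19, 7)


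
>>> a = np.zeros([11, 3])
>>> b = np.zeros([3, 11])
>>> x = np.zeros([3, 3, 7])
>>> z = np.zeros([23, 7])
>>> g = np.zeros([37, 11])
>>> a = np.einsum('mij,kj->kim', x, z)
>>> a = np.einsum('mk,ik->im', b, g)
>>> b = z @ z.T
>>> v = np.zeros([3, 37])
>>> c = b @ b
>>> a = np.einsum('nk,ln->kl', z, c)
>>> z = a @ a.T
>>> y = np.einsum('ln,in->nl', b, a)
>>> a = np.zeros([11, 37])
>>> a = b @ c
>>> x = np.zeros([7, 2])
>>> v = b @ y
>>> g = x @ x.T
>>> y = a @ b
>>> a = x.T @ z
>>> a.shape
(2, 7)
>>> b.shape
(23, 23)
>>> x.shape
(7, 2)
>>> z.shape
(7, 7)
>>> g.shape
(7, 7)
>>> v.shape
(23, 23)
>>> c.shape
(23, 23)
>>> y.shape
(23, 23)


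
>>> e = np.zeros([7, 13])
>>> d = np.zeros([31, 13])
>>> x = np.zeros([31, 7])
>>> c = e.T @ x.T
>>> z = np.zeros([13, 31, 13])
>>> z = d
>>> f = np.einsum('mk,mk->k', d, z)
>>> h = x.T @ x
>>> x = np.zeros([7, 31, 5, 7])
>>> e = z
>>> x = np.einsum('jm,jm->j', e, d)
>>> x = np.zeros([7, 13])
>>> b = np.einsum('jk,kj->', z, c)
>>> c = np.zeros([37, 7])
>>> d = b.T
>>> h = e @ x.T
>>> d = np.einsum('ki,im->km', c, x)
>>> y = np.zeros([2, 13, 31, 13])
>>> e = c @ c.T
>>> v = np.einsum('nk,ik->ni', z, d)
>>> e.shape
(37, 37)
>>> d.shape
(37, 13)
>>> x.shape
(7, 13)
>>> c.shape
(37, 7)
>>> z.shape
(31, 13)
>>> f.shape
(13,)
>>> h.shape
(31, 7)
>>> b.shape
()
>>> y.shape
(2, 13, 31, 13)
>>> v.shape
(31, 37)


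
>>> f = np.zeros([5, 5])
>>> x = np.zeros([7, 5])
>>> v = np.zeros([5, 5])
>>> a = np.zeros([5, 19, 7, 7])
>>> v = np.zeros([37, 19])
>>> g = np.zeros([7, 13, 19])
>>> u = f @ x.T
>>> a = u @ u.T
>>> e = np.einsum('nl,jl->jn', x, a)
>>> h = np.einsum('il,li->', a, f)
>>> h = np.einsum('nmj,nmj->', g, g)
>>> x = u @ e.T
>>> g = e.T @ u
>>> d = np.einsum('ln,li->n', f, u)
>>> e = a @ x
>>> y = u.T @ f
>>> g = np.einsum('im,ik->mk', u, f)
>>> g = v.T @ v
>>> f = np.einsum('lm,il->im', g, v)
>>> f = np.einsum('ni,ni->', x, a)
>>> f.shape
()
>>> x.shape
(5, 5)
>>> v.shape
(37, 19)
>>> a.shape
(5, 5)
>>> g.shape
(19, 19)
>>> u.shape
(5, 7)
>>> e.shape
(5, 5)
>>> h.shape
()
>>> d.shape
(5,)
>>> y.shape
(7, 5)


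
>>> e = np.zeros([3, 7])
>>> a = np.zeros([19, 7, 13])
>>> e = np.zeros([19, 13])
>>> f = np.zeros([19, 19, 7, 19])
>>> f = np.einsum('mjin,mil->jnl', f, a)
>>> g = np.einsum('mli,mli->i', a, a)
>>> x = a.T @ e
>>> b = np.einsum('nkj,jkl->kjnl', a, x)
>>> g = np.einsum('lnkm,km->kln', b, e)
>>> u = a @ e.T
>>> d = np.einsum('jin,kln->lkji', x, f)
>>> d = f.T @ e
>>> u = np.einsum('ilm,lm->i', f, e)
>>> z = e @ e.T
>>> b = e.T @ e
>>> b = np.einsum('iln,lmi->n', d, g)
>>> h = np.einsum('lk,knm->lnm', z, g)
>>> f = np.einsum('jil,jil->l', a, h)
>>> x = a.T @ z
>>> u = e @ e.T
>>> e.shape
(19, 13)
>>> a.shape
(19, 7, 13)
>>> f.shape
(13,)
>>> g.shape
(19, 7, 13)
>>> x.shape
(13, 7, 19)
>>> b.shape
(13,)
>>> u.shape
(19, 19)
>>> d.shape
(13, 19, 13)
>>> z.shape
(19, 19)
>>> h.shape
(19, 7, 13)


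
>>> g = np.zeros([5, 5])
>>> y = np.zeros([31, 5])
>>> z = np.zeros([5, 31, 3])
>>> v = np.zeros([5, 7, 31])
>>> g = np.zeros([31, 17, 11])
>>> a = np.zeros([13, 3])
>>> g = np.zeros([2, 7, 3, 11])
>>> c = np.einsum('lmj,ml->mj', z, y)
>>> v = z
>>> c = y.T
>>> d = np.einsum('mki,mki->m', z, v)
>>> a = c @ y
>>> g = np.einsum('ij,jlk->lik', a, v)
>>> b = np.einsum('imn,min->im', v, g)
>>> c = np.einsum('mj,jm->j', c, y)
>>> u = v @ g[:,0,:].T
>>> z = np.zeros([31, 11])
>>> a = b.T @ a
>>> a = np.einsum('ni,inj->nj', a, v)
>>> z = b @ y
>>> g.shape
(31, 5, 3)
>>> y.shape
(31, 5)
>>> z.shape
(5, 5)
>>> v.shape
(5, 31, 3)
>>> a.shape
(31, 3)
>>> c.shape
(31,)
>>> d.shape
(5,)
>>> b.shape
(5, 31)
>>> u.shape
(5, 31, 31)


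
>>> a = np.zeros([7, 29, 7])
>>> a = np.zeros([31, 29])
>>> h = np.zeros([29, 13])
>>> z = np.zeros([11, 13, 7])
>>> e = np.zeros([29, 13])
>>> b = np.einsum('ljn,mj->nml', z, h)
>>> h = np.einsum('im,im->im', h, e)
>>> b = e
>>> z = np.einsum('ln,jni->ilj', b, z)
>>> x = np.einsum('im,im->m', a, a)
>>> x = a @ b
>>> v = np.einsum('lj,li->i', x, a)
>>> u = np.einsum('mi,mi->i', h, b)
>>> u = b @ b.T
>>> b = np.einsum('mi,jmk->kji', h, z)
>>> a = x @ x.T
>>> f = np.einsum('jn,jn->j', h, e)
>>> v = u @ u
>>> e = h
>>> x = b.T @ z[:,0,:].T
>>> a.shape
(31, 31)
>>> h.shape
(29, 13)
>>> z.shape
(7, 29, 11)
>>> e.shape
(29, 13)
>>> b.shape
(11, 7, 13)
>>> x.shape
(13, 7, 7)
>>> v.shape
(29, 29)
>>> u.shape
(29, 29)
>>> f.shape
(29,)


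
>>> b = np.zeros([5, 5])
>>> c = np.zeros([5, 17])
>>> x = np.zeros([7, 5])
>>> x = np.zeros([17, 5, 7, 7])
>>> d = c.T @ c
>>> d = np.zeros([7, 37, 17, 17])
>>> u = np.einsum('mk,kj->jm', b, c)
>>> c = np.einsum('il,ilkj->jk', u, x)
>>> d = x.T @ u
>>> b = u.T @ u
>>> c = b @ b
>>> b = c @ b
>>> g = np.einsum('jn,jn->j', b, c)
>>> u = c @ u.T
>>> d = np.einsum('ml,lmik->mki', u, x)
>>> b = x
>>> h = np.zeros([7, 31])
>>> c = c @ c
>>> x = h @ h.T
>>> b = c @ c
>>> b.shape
(5, 5)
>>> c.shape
(5, 5)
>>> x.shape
(7, 7)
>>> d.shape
(5, 7, 7)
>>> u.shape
(5, 17)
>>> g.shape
(5,)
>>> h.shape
(7, 31)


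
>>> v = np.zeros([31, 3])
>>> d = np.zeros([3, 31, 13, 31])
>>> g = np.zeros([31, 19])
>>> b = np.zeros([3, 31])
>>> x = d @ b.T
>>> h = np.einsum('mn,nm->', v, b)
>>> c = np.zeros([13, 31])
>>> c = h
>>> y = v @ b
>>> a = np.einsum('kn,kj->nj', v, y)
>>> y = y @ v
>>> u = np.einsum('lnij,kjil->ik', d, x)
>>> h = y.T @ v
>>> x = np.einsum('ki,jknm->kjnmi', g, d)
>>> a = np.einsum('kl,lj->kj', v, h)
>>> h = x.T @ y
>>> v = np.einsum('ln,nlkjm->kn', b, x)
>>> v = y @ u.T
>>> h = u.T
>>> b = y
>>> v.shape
(31, 13)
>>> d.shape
(3, 31, 13, 31)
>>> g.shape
(31, 19)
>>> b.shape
(31, 3)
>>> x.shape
(31, 3, 13, 31, 19)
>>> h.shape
(3, 13)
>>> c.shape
()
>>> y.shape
(31, 3)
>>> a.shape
(31, 3)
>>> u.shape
(13, 3)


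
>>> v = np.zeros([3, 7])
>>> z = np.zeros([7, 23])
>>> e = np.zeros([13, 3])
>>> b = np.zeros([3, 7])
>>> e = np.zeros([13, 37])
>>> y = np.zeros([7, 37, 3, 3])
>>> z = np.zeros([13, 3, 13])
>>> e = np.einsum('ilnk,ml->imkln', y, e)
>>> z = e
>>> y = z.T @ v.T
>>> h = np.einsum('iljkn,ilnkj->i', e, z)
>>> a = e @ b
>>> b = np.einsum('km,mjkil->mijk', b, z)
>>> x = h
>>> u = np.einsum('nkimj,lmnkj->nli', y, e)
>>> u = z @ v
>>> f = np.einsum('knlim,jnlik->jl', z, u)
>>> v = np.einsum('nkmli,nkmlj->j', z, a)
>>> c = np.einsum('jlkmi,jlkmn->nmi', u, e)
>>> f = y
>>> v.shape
(7,)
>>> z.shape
(7, 13, 3, 37, 3)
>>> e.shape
(7, 13, 3, 37, 3)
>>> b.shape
(7, 37, 13, 3)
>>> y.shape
(3, 37, 3, 13, 3)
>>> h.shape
(7,)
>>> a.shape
(7, 13, 3, 37, 7)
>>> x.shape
(7,)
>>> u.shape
(7, 13, 3, 37, 7)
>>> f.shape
(3, 37, 3, 13, 3)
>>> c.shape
(3, 37, 7)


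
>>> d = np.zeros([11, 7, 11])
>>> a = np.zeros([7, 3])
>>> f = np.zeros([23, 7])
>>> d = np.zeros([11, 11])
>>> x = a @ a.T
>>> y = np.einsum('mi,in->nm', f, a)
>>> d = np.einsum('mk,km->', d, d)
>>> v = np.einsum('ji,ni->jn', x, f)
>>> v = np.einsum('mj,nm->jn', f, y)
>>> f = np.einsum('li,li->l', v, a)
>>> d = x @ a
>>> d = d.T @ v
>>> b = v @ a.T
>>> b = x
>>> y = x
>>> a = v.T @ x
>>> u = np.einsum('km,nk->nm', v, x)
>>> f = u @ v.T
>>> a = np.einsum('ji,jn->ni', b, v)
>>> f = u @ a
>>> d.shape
(3, 3)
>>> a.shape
(3, 7)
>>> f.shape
(7, 7)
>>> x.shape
(7, 7)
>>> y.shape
(7, 7)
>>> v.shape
(7, 3)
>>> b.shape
(7, 7)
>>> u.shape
(7, 3)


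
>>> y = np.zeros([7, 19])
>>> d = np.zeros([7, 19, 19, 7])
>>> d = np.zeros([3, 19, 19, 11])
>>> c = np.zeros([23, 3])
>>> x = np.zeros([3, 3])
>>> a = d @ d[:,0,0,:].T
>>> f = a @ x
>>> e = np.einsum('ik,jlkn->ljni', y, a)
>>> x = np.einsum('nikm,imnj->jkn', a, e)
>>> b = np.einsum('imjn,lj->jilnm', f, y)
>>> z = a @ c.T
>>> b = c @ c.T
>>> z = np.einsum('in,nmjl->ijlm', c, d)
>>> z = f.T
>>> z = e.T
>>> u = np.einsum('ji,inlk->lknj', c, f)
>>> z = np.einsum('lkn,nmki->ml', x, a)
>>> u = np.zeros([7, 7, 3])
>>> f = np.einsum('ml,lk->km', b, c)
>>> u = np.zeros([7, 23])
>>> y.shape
(7, 19)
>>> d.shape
(3, 19, 19, 11)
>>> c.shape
(23, 3)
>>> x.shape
(7, 19, 3)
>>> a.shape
(3, 19, 19, 3)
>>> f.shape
(3, 23)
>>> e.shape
(19, 3, 3, 7)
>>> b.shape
(23, 23)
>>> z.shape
(19, 7)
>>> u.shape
(7, 23)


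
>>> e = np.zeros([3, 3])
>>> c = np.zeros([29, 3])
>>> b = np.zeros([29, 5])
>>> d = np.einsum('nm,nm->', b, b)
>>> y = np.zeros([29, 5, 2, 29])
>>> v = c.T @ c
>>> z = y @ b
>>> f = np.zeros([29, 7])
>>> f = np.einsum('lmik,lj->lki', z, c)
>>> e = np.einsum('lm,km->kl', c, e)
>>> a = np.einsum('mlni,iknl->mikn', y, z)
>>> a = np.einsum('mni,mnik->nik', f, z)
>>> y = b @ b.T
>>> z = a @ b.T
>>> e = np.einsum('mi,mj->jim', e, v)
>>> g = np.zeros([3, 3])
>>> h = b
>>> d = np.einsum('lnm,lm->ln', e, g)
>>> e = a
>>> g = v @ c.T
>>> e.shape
(5, 2, 5)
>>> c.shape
(29, 3)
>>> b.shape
(29, 5)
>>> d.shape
(3, 29)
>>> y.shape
(29, 29)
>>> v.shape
(3, 3)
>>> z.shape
(5, 2, 29)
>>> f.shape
(29, 5, 2)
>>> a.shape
(5, 2, 5)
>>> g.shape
(3, 29)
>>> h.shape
(29, 5)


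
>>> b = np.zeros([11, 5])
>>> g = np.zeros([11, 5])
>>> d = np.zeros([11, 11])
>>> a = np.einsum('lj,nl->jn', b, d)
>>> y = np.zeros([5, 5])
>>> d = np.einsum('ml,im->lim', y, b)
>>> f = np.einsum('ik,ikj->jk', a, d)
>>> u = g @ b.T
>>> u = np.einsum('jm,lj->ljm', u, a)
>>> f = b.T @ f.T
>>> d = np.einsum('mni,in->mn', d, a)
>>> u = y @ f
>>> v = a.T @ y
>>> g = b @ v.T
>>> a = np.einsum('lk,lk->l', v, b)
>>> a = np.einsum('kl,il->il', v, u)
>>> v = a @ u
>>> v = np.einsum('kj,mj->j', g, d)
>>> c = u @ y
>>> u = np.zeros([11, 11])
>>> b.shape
(11, 5)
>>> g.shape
(11, 11)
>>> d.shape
(5, 11)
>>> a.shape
(5, 5)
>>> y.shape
(5, 5)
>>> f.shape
(5, 5)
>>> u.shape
(11, 11)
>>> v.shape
(11,)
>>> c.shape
(5, 5)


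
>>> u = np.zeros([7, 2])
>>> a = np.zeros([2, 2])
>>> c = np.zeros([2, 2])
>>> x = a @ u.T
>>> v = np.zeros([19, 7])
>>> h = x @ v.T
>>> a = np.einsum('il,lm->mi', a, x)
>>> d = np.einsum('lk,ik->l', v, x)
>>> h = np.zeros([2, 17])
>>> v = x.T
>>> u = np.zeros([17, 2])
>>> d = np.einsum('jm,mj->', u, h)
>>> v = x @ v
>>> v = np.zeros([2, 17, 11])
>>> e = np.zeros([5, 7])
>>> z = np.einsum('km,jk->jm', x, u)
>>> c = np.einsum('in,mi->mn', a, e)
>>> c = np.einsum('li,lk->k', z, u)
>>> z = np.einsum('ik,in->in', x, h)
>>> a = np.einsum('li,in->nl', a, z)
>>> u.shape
(17, 2)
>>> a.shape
(17, 7)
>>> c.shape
(2,)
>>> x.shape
(2, 7)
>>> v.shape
(2, 17, 11)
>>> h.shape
(2, 17)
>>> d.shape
()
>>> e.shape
(5, 7)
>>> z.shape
(2, 17)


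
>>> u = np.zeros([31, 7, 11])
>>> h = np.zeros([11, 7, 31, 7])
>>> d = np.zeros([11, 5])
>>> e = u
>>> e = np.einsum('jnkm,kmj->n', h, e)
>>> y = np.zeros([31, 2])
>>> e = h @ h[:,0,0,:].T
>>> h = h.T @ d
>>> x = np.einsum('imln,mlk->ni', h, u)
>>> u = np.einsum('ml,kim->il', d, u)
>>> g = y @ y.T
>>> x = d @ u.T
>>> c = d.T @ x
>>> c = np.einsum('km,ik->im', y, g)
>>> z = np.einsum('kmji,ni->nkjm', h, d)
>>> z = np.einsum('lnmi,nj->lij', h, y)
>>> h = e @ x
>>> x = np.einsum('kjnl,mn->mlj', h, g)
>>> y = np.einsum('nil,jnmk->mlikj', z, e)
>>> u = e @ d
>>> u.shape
(11, 7, 31, 5)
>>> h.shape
(11, 7, 31, 7)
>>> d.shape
(11, 5)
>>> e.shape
(11, 7, 31, 11)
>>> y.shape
(31, 2, 5, 11, 11)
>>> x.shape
(31, 7, 7)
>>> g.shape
(31, 31)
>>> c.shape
(31, 2)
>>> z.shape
(7, 5, 2)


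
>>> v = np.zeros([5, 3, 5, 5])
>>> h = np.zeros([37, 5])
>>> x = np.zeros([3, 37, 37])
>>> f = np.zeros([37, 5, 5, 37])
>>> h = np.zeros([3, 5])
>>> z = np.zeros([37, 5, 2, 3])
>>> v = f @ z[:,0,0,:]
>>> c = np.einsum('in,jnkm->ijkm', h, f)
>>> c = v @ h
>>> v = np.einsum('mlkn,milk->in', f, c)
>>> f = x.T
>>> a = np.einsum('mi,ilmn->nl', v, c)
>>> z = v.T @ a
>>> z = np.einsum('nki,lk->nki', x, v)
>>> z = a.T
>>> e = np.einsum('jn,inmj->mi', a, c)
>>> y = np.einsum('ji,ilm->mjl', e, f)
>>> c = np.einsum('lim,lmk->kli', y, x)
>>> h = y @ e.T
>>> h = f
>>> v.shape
(5, 37)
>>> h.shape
(37, 37, 3)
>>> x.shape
(3, 37, 37)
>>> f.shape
(37, 37, 3)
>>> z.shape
(5, 5)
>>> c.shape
(37, 3, 5)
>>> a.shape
(5, 5)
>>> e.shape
(5, 37)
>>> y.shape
(3, 5, 37)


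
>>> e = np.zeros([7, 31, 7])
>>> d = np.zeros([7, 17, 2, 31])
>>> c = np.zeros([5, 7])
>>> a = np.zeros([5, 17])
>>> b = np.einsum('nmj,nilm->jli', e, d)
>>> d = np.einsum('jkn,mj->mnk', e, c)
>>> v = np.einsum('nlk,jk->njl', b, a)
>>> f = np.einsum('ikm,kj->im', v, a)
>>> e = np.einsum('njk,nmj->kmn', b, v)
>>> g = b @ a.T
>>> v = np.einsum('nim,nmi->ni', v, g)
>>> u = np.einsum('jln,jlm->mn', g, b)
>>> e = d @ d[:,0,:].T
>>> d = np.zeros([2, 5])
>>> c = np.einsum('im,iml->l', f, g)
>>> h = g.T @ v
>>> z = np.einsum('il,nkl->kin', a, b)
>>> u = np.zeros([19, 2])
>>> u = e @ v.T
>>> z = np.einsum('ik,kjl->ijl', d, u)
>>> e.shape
(5, 7, 5)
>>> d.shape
(2, 5)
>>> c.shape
(5,)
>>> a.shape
(5, 17)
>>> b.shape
(7, 2, 17)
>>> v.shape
(7, 5)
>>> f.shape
(7, 2)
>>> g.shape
(7, 2, 5)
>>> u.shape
(5, 7, 7)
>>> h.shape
(5, 2, 5)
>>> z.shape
(2, 7, 7)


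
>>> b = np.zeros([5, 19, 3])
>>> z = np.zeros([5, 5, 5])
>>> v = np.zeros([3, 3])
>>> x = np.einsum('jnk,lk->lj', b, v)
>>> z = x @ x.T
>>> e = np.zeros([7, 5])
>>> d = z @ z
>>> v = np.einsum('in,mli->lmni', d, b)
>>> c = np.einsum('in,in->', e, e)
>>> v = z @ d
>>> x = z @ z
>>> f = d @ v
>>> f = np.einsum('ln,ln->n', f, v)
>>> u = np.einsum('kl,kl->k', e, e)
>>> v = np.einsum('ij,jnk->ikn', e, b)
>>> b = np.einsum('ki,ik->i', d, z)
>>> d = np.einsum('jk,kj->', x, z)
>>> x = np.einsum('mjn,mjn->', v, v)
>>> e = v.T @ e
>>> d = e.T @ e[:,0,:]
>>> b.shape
(3,)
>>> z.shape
(3, 3)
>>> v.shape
(7, 3, 19)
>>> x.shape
()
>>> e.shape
(19, 3, 5)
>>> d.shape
(5, 3, 5)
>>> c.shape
()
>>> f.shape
(3,)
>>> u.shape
(7,)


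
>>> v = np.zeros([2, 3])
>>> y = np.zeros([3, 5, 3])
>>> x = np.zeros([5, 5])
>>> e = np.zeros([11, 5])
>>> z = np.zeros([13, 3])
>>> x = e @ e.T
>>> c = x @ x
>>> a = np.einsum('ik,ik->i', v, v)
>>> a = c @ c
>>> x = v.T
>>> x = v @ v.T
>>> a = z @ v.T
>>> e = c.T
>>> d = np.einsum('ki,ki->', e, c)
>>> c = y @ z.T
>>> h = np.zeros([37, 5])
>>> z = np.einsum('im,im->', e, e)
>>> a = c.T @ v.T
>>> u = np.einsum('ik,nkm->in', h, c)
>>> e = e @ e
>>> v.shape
(2, 3)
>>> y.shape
(3, 5, 3)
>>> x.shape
(2, 2)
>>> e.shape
(11, 11)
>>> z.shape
()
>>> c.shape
(3, 5, 13)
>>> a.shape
(13, 5, 2)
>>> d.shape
()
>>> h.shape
(37, 5)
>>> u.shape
(37, 3)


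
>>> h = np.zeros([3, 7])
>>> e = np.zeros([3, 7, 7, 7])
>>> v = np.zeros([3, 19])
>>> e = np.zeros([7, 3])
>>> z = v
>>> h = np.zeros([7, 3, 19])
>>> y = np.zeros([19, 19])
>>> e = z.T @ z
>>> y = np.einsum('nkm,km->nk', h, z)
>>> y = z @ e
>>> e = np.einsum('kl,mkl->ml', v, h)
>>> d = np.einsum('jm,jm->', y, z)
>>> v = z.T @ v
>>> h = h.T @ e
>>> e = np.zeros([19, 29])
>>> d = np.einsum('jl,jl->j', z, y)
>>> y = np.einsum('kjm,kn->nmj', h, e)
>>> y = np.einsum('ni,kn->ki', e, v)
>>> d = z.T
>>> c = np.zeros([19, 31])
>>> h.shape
(19, 3, 19)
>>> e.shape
(19, 29)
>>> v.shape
(19, 19)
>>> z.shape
(3, 19)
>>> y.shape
(19, 29)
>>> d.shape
(19, 3)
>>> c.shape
(19, 31)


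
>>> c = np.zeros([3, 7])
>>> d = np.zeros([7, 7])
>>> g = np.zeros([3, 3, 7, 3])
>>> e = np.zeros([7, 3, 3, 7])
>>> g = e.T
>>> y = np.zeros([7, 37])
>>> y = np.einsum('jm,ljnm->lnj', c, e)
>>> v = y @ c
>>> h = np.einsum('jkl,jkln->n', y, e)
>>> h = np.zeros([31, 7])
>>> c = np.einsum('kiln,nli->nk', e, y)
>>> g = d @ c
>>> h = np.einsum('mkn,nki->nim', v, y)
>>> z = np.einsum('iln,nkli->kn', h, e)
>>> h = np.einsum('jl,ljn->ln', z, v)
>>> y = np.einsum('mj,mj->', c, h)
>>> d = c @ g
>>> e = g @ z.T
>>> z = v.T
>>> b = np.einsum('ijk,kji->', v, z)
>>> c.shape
(7, 7)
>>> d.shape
(7, 7)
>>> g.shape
(7, 7)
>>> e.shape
(7, 3)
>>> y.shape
()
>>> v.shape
(7, 3, 7)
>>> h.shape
(7, 7)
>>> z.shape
(7, 3, 7)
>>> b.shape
()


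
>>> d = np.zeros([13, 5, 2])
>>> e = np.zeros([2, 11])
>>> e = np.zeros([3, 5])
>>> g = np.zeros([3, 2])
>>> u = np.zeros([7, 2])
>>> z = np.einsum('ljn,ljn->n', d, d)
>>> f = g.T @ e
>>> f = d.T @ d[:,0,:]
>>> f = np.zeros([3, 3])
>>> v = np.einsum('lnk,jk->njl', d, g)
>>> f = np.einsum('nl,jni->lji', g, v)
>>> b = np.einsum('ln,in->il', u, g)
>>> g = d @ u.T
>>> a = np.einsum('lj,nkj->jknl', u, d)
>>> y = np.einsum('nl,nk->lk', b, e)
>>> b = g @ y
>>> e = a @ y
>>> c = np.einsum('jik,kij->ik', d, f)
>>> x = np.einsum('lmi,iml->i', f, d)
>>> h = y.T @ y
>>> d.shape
(13, 5, 2)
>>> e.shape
(2, 5, 13, 5)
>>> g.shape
(13, 5, 7)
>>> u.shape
(7, 2)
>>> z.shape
(2,)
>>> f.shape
(2, 5, 13)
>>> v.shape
(5, 3, 13)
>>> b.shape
(13, 5, 5)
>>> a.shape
(2, 5, 13, 7)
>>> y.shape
(7, 5)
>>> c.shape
(5, 2)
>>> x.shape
(13,)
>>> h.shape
(5, 5)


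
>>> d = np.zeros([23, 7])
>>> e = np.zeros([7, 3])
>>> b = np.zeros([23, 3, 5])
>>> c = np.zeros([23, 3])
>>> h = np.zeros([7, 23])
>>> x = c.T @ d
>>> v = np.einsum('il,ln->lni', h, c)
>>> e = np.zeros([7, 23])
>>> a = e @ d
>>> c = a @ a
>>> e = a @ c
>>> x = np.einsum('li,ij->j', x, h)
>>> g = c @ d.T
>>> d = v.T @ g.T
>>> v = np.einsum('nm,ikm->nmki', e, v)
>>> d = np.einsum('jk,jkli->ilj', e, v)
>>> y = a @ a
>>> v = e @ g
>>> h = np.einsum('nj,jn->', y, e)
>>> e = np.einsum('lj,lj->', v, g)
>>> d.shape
(23, 3, 7)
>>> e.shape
()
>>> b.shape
(23, 3, 5)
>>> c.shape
(7, 7)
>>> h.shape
()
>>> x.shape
(23,)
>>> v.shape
(7, 23)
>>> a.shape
(7, 7)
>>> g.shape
(7, 23)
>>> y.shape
(7, 7)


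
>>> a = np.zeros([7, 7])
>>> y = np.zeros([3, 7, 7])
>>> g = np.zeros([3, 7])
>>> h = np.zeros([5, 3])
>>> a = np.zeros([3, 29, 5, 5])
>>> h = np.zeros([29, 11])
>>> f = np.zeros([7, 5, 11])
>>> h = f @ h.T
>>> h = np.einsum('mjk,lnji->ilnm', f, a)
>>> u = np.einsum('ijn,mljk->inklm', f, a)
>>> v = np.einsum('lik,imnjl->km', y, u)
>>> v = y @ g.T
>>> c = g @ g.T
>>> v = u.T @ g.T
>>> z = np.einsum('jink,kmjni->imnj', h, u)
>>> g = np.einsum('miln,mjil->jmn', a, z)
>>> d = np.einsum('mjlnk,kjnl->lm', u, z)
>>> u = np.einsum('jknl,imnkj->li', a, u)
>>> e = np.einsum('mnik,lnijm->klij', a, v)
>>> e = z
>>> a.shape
(3, 29, 5, 5)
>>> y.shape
(3, 7, 7)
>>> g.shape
(11, 3, 5)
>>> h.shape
(5, 3, 29, 7)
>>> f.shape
(7, 5, 11)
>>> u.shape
(5, 7)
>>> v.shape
(3, 29, 5, 11, 3)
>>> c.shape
(3, 3)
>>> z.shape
(3, 11, 29, 5)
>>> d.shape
(5, 7)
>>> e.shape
(3, 11, 29, 5)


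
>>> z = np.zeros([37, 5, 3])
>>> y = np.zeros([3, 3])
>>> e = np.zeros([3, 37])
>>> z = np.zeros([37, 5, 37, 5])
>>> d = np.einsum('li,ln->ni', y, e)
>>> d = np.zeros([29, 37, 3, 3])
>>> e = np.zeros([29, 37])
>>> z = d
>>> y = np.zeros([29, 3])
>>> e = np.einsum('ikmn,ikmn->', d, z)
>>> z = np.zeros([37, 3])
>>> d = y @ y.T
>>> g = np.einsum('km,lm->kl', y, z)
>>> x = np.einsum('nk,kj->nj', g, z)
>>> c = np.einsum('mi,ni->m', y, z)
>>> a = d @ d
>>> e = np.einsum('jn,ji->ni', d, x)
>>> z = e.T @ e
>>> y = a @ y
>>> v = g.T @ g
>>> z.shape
(3, 3)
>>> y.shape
(29, 3)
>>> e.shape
(29, 3)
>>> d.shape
(29, 29)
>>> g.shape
(29, 37)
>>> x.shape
(29, 3)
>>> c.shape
(29,)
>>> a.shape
(29, 29)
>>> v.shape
(37, 37)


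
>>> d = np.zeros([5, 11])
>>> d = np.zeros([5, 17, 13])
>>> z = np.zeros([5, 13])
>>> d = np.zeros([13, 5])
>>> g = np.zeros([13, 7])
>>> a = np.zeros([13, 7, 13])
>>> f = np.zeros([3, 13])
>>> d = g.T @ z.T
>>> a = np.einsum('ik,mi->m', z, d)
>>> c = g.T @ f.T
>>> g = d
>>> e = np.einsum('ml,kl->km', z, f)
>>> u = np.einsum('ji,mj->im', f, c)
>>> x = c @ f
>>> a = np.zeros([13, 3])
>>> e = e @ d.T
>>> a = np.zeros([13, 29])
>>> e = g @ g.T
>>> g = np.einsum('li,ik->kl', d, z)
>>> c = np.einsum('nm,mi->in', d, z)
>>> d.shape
(7, 5)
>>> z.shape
(5, 13)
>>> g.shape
(13, 7)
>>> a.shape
(13, 29)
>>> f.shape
(3, 13)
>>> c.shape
(13, 7)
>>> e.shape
(7, 7)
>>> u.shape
(13, 7)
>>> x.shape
(7, 13)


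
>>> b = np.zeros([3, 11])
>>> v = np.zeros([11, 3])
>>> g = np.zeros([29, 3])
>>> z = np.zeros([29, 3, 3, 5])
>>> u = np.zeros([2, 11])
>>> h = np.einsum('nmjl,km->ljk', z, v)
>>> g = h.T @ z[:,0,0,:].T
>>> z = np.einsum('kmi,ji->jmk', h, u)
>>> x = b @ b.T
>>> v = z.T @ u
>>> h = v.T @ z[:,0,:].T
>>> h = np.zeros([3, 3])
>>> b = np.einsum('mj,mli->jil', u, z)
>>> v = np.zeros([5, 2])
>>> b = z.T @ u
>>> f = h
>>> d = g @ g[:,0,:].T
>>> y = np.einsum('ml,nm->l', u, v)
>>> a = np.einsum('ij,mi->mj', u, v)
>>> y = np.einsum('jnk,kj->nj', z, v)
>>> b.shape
(5, 3, 11)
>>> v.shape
(5, 2)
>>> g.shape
(11, 3, 29)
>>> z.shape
(2, 3, 5)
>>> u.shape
(2, 11)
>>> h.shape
(3, 3)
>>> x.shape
(3, 3)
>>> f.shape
(3, 3)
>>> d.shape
(11, 3, 11)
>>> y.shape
(3, 2)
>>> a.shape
(5, 11)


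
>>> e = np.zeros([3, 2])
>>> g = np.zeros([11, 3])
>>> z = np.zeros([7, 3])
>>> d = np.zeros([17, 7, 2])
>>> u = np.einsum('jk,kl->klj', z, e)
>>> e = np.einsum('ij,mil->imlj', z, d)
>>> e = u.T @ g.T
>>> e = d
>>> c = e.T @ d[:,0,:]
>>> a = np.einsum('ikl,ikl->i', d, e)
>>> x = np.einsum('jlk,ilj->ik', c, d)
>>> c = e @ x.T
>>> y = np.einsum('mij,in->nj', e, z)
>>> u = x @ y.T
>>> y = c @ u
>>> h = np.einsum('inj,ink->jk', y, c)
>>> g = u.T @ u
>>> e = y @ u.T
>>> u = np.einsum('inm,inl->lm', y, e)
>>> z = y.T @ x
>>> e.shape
(17, 7, 17)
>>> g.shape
(3, 3)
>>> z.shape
(3, 7, 2)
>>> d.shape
(17, 7, 2)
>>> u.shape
(17, 3)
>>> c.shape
(17, 7, 17)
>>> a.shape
(17,)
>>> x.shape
(17, 2)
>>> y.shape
(17, 7, 3)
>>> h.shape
(3, 17)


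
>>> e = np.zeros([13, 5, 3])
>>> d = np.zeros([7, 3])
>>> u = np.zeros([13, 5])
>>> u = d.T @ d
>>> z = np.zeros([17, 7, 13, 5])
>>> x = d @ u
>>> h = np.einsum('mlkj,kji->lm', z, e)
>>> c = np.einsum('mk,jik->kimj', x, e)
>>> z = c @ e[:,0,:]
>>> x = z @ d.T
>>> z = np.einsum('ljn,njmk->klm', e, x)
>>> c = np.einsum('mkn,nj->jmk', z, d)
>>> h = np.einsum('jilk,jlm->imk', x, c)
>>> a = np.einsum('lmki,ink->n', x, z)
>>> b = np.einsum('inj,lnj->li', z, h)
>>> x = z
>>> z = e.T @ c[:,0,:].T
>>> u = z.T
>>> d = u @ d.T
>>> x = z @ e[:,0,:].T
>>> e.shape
(13, 5, 3)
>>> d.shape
(3, 5, 7)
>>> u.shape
(3, 5, 3)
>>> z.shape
(3, 5, 3)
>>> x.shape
(3, 5, 13)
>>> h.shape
(5, 13, 7)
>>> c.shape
(3, 7, 13)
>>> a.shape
(13,)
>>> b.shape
(5, 7)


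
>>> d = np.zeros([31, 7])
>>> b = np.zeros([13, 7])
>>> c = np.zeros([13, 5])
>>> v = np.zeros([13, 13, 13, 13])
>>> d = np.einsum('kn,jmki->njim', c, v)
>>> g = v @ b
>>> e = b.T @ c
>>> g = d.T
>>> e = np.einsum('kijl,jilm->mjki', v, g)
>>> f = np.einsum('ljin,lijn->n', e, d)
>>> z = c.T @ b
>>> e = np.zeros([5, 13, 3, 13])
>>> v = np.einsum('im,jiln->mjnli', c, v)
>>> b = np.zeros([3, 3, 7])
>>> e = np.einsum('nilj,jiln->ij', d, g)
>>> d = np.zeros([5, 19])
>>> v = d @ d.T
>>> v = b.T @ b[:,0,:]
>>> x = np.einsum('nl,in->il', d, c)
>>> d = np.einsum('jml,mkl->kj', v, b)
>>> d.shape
(3, 7)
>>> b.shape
(3, 3, 7)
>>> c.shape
(13, 5)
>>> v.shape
(7, 3, 7)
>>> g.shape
(13, 13, 13, 5)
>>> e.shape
(13, 13)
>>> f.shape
(13,)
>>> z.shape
(5, 7)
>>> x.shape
(13, 19)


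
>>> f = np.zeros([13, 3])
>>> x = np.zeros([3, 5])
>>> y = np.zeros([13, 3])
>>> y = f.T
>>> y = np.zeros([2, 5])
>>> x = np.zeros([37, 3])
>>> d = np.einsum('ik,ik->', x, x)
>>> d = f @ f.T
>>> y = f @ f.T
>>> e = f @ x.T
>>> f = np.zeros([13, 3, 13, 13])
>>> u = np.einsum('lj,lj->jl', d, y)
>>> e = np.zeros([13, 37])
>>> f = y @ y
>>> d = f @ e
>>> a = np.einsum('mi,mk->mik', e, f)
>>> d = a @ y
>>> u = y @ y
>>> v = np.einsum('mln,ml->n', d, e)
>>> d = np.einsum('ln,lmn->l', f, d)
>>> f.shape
(13, 13)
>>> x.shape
(37, 3)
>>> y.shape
(13, 13)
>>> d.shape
(13,)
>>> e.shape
(13, 37)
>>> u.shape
(13, 13)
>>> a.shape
(13, 37, 13)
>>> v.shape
(13,)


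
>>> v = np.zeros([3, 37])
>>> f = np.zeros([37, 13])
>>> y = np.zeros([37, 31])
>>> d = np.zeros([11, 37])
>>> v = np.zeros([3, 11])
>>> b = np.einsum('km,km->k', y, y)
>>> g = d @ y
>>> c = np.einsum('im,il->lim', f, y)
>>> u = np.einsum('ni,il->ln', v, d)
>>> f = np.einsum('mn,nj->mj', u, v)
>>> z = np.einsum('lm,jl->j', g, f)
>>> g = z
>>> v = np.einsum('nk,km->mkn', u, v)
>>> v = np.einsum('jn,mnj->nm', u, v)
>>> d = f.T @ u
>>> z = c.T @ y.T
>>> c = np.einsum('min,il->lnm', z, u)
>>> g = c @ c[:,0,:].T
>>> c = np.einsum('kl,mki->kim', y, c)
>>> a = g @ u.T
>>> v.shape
(3, 11)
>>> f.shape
(37, 11)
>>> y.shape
(37, 31)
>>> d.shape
(11, 3)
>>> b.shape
(37,)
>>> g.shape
(3, 37, 3)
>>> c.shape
(37, 13, 3)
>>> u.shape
(37, 3)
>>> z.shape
(13, 37, 37)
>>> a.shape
(3, 37, 37)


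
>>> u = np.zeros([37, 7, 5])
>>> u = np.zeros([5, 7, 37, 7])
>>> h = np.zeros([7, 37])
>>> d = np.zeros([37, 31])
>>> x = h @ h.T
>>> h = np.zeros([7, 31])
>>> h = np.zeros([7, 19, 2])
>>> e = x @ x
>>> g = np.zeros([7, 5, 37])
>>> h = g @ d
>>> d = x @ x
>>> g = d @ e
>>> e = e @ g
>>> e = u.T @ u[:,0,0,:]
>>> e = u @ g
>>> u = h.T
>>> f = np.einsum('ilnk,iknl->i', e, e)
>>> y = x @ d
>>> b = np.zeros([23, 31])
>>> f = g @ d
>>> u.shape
(31, 5, 7)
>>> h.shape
(7, 5, 31)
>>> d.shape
(7, 7)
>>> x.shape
(7, 7)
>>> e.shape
(5, 7, 37, 7)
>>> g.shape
(7, 7)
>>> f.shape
(7, 7)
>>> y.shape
(7, 7)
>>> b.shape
(23, 31)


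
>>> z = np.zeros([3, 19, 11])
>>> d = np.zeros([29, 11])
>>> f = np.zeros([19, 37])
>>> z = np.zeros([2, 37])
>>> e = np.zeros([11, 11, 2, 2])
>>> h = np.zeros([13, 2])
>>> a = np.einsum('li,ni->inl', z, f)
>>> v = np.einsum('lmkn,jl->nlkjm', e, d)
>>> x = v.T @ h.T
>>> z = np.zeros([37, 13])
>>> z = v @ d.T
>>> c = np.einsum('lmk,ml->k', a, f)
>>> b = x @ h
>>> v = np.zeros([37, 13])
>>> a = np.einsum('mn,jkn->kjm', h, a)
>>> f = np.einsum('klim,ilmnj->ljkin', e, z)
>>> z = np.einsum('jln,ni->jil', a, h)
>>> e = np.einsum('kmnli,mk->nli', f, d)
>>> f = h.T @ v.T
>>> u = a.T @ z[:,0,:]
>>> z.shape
(19, 2, 37)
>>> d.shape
(29, 11)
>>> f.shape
(2, 37)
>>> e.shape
(11, 2, 29)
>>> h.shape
(13, 2)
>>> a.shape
(19, 37, 13)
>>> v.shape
(37, 13)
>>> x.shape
(11, 29, 2, 11, 13)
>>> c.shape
(2,)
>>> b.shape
(11, 29, 2, 11, 2)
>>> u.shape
(13, 37, 37)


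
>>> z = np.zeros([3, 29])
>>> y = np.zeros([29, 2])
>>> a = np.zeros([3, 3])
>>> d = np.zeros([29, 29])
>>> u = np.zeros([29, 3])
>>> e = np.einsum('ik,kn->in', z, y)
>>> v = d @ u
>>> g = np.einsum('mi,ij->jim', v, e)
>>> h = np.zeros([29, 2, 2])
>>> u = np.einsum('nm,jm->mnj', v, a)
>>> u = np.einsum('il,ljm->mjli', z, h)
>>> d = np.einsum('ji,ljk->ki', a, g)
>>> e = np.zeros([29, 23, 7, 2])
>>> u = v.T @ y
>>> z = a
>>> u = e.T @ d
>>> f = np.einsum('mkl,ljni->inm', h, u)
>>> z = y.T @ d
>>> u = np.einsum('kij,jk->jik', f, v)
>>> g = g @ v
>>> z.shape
(2, 3)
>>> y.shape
(29, 2)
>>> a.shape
(3, 3)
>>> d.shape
(29, 3)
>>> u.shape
(29, 23, 3)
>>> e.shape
(29, 23, 7, 2)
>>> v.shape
(29, 3)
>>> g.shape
(2, 3, 3)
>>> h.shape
(29, 2, 2)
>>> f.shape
(3, 23, 29)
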